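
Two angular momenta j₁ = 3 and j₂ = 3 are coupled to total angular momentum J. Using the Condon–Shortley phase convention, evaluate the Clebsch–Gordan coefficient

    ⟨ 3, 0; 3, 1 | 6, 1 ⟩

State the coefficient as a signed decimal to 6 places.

+√(25/66) = +0.615457

triangle: 0!*6!*6!/13! = 518400/6227020800
(j±m)!: 3!*3!*4!*2!*7!*5! = 1045094400
prefactor² = (2J+1)*Δ*N² = 12441600/11
  k=0: +1/(0!*0!*3!*4!*3!*2!) = 1/1728
Σ = 1/1728  ⇒  CG² = 12441600/11*1/1728² = 25/66
CG = +√(25/66) = +0.615457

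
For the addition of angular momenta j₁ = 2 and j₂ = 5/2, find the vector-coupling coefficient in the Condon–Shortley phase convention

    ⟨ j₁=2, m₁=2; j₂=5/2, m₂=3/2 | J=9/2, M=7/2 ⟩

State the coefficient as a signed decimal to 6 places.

+√(5/9) ≈ +0.745356

√[10·0!4!5!/10! · 4!0!4!1!8!1!] = √(184320)
  +(−1)^0/∏(0,0,0,4,4,1)! = 1/576  (running 1/576)
⟨..|..⟩ = √(184320)·(1/576) = +0.745356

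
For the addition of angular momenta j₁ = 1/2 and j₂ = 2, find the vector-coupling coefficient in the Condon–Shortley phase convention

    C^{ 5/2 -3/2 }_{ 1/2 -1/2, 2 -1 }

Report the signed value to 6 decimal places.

j₁+j₂−J=0  J+j₁−j₂=1  J−j₁+j₂=4  j₁+j₂+J+1=6
(j₁±m₁, j₂±m₂, J±M) = (0,1,1,3,1,4)
P² = 144/5
sum k=0..0:
  [0] +1/6 = 1/6
S = 1/6
C² = P²·S² = 4/5 ; C = +0.894427

+0.894427  (= +√(4/5))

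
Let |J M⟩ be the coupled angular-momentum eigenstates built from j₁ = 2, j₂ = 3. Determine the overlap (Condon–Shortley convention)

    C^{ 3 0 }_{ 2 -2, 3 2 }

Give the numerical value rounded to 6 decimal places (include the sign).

+√(1/3) = +0.577350

√[7·2!2!4!/9! · 0!4!5!1!3!3!] = √(192)
  +(−1)^2/∏(2,0,2,3,0,1)! = 1/24  (running 1/24)
⟨..|..⟩ = √(192)·(1/24) = +0.577350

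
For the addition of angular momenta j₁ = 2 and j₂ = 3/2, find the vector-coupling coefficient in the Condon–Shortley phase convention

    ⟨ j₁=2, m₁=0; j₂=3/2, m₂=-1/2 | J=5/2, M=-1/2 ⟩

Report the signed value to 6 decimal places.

j₁+j₂−J=1  J+j₁−j₂=3  J−j₁+j₂=2  j₁+j₂+J+1=7
(j₁±m₁, j₂±m₂, J±M) = (2,2,1,2,2,3)
P² = 48/35
sum k=0..1:
  [0] +1/2 = 1/2
  [1] −1/4 = -1/4
S = 1/4
C² = P²·S² = 3/35 ; C = +0.292770

+0.292770  (= +√(3/35))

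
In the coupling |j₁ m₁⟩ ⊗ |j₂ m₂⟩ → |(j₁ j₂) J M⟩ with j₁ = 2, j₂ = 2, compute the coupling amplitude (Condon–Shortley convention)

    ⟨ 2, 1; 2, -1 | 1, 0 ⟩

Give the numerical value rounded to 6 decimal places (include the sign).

−√(1/10) ≈ -0.316228

j₁+j₂−J=3  J+j₁−j₂=1  J−j₁+j₂=1  j₁+j₂+J+1=6
(j₁±m₁, j₂±m₂, J±M) = (3,1,1,3,1,1)
P² = 9/10
sum k=0..1:
  [0] +1/6 = 1/6
  [1] −1/2 = -1/2
S = -1/3
C² = P²·S² = 1/10 ; C = -0.316228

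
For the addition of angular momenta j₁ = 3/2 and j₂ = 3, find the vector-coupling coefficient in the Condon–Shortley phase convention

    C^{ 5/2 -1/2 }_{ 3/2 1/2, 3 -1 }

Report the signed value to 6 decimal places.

-0.119523  (= −√(1/70))

√[6·2!1!4!/8! · 2!1!2!4!2!3!] = √(288/35)
  +(−1)^0/∏(0,2,1,2,0,2)! = 1/8  (running 1/8)
  +(−1)^1/∏(1,1,0,1,1,3)! = -1/6  (running -1/24)
⟨..|..⟩ = √(288/35)·(-1/24) = -0.119523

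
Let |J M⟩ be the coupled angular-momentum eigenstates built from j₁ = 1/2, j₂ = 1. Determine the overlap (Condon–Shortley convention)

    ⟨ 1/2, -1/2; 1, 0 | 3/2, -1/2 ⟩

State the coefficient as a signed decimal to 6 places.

√[4·0!1!2!/4! · 0!1!1!1!1!2!] = √(2/3)
  +(−1)^0/∏(0,0,1,1,0,1)! = 1  (running 1)
⟨..|..⟩ = √(2/3)·(1) = +0.816497

+√(2/3) ≈ +0.816497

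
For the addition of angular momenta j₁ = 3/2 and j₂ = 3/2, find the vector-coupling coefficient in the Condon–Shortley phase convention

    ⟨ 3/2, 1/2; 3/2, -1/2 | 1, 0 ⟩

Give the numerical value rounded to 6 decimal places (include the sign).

-0.223607  (= −√(1/20))

triangle: 2!×1!×1!/5! = 2/120
(j±m)!: 2!×1!×1!×2!×1!×1! = 4
prefactor² = (2J+1)×Δ×N² = 1/5
  k=0: +1/(0!×2!×1!×1!×0!×0!) = 1/2
  k=1: −1/(1!×1!×0!×0!×1!×1!) = -1
Σ = -1/2  ⇒  CG² = 1/5×(-1/2)² = 1/20
CG = −√(1/20) = -0.223607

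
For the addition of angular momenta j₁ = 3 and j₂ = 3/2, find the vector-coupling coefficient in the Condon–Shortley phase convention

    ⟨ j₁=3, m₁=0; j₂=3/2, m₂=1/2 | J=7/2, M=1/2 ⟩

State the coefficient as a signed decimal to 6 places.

j₁+j₂−J=1  J+j₁−j₂=5  J−j₁+j₂=2  j₁+j₂+J+1=9
(j₁±m₁, j₂±m₂, J±M) = (3,3,2,1,4,3)
P² = 384/7
sum k=0..1:
  [0] +1/24 = 1/24
  [1] −1/12 = -1/12
S = -1/24
C² = P²·S² = 2/21 ; C = -0.308607

-0.308607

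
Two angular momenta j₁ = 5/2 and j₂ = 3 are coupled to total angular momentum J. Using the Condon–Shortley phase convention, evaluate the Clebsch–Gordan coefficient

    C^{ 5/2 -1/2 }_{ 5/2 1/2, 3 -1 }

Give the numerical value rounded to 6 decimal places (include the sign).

j₁+j₂−J=3  J+j₁−j₂=2  J−j₁+j₂=3  j₁+j₂+J+1=9
(j₁±m₁, j₂±m₂, J±M) = (3,2,2,4,2,3)
P² = 288/35
sum k=0..2:
  [0] +1/24 = 1/24
  [1] −1/4 = -1/4
  [2] +1/24 = 1/24
S = -1/6
C² = P²·S² = 8/35 ; C = -0.478091

−√(8/35) = -0.478091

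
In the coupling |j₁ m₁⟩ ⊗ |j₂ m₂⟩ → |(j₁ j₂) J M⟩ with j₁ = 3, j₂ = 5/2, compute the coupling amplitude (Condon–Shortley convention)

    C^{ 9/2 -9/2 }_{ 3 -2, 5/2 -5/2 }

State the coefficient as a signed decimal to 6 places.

√[10·1!5!4!/11! · 1!5!0!5!0!9!] = √(41472000/11)
  +(−1)^0/∏(0,1,5,0,0,4)! = 1/2880  (running 1/2880)
⟨..|..⟩ = √(41472000/11)·(1/2880) = +0.674200

+0.674200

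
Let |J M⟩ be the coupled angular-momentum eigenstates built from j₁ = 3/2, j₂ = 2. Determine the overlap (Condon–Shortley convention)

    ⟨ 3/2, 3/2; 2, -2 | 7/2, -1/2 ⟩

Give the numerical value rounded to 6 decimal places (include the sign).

√[8·0!3!4!/8! · 3!0!0!4!3!4!] = √(20736/35)
  +(−1)^0/∏(0,0,0,0,3,4)! = 1/144  (running 1/144)
⟨..|..⟩ = √(20736/35)·(1/144) = +0.169031

+√(1/35) = +0.169031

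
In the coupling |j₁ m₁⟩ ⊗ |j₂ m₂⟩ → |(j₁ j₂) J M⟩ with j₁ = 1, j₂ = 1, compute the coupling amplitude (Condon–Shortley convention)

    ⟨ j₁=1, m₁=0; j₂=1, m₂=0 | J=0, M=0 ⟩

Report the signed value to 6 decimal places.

-0.577350  (= −√(1/3))

triangle: 2!·0!·0!/3! = 2/6
(j±m)!: 1!·1!·1!·1!·0!·0! = 1
prefactor² = (2J+1)·Δ·N² = 1/3
  k=1: −1/(1!·1!·0!·0!·0!·0!) = -1
Σ = -1  ⇒  CG² = 1/3·(-1)² = 1/3
CG = −√(1/3) = -0.577350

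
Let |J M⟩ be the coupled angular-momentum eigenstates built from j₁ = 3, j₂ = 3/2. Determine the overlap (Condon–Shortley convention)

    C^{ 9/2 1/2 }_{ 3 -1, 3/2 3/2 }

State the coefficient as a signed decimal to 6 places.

+0.345033  (= +√(5/42))

√[10·0!6!3!/10! · 2!4!3!0!5!4!] = √(69120/7)
  +(−1)^0/∏(0,0,4,3,2,0)! = 1/288  (running 1/288)
⟨..|..⟩ = √(69120/7)·(1/288) = +0.345033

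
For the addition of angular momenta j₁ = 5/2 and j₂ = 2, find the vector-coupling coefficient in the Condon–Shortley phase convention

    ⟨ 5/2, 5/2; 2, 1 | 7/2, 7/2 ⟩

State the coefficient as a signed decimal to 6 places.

+√(5/9) ≈ +0.745356

√[8·1!4!3!/9! · 5!0!3!1!7!0!] = √(11520)
  +(−1)^0/∏(0,1,0,3,4,0)! = 1/144  (running 1/144)
⟨..|..⟩ = √(11520)·(1/144) = +0.745356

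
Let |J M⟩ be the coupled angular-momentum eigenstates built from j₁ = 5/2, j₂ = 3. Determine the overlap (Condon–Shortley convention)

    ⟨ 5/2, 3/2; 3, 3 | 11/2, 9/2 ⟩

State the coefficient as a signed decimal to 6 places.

+0.674200  (= +√(5/11))

√[12·0!5!6!/12! · 4!1!6!0!10!1!] = √(1492992000/11)
  +(−1)^0/∏(0,0,1,6,4,0)! = 1/17280  (running 1/17280)
⟨..|..⟩ = √(1492992000/11)·(1/17280) = +0.674200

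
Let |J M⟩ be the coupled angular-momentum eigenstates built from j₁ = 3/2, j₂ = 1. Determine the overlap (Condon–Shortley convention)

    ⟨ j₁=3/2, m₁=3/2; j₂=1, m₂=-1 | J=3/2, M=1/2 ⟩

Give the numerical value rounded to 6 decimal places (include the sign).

triangle: 1!*2!*1!/5! = 2/120
(j±m)!: 3!*0!*0!*2!*2!*1! = 24
prefactor² = (2J+1)*Δ*N² = 8/5
  k=0: +1/(0!*1!*0!*0!*2!*1!) = 1/2
Σ = 1/2  ⇒  CG² = 8/5*1/2² = 2/5
CG = +√(2/5) = +0.632456

+0.632456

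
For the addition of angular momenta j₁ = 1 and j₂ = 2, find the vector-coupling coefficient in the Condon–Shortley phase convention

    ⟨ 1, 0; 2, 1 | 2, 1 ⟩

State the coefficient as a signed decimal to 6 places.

-0.408248  (= −√(1/6))

triangle: 1!*1!*3!/6! = 6/720
(j±m)!: 1!*1!*3!*1!*3!*1! = 36
prefactor² = (2J+1)*Δ*N² = 3/2
  k=0: +1/(0!*1!*1!*3!*0!*0!) = 1/6
  k=1: −1/(1!*0!*0!*2!*1!*1!) = -1/2
Σ = -1/3  ⇒  CG² = 3/2*(-1/3)² = 1/6
CG = −√(1/6) = -0.408248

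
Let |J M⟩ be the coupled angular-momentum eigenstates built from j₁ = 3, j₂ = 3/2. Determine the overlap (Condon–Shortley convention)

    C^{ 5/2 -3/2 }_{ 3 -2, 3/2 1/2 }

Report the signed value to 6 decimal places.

triangle: 2!*4!*1!/8! = 48/40320
(j±m)!: 1!*5!*2!*1!*1!*4! = 5760
prefactor² = (2J+1)*Δ*N² = 288/7
  k=1: −1/(1!*1!*4!*1!*0!*0!) = -1/24
  k=2: +1/(2!*0!*3!*0!*1!*1!) = 1/12
Σ = 1/24  ⇒  CG² = 288/7*1/24² = 1/14
CG = +√(1/14) = +0.267261

+0.267261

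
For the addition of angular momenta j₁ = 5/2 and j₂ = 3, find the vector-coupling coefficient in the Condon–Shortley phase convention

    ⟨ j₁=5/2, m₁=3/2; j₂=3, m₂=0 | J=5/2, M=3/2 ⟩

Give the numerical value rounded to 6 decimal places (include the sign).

−√(7/30) = -0.483046

j₁+j₂−J=3  J+j₁−j₂=2  J−j₁+j₂=3  j₁+j₂+J+1=9
(j₁±m₁, j₂±m₂, J±M) = (4,1,3,3,4,1)
P² = 864/35
sum k=0..1:
  [0] +1/36 = 1/36
  [1] −1/8 = -1/8
S = -7/72
C² = P²·S² = 7/30 ; C = -0.483046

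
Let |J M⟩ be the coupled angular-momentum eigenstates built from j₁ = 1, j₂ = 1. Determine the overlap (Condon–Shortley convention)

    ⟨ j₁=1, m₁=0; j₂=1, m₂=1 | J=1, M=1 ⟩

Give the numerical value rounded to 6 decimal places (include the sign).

−√(1/2) ≈ -0.707107

j₁+j₂−J=1  J+j₁−j₂=1  J−j₁+j₂=1  j₁+j₂+J+1=4
(j₁±m₁, j₂±m₂, J±M) = (1,1,2,0,2,0)
P² = 1/2
sum k=1..1:
  [1] −1/1 = -1
S = -1
C² = P²·S² = 1/2 ; C = -0.707107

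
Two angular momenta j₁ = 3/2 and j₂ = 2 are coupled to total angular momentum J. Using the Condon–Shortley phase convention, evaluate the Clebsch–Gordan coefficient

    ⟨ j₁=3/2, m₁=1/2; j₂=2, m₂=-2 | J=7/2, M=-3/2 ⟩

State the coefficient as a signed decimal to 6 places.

j₁+j₂−J=0  J+j₁−j₂=3  J−j₁+j₂=4  j₁+j₂+J+1=8
(j₁±m₁, j₂±m₂, J±M) = (2,1,0,4,2,5)
P² = 2304/7
sum k=0..0:
  [0] +1/48 = 1/48
S = 1/48
C² = P²·S² = 1/7 ; C = +0.377964

+√(1/7) ≈ +0.377964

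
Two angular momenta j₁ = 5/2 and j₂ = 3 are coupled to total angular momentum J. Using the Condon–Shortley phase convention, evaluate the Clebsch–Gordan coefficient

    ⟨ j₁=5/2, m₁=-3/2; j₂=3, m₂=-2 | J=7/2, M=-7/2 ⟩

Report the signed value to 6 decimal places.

-0.666667

√[8·2!3!4!/10! · 1!4!1!5!0!7!] = √(9216)
  +(−1)^1/∏(1,1,3,0,0,4)! = -1/144  (running -1/144)
⟨..|..⟩ = √(9216)·(-1/144) = -0.666667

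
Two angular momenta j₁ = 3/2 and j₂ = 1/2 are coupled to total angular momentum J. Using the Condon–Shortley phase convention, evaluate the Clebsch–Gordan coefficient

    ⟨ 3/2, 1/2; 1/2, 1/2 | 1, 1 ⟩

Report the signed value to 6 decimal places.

-0.500000

√[3·1!2!0!/4! · 2!1!1!0!2!0!] = √(1)
  +(−1)^1/∏(1,0,0,0,2,0)! = -1/2  (running -1/2)
⟨..|..⟩ = √(1)·(-1/2) = -0.500000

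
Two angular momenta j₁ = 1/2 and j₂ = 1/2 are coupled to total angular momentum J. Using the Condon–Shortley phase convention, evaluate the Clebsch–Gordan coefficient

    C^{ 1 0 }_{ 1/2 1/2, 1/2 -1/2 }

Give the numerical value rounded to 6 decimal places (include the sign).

+√(1/2) ≈ +0.707107

triangle: 0!·1!·1!/3! = 1/6
(j±m)!: 1!·0!·0!·1!·1!·1! = 1
prefactor² = (2J+1)·Δ·N² = 1/2
  k=0: +1/(0!·0!·0!·0!·1!·1!) = 1
Σ = 1  ⇒  CG² = 1/2·1² = 1/2
CG = +√(1/2) = +0.707107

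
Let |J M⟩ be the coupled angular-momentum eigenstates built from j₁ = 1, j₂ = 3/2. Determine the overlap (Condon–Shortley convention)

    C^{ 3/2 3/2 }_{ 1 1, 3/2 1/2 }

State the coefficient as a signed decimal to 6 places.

+√(2/5) = +0.632456

√[4·1!1!2!/5! · 2!0!2!1!3!0!] = √(8/5)
  +(−1)^0/∏(0,1,0,2,1,0)! = 1/2  (running 1/2)
⟨..|..⟩ = √(8/5)·(1/2) = +0.632456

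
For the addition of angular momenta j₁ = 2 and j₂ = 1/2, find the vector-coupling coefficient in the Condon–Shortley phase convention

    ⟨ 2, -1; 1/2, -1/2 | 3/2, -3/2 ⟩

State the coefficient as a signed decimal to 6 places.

+√(1/5) = +0.447214

√[4·1!3!0!/5! · 1!3!0!1!0!3!] = √(36/5)
  +(−1)^0/∏(0,1,3,0,0,0)! = 1/6  (running 1/6)
⟨..|..⟩ = √(36/5)·(1/6) = +0.447214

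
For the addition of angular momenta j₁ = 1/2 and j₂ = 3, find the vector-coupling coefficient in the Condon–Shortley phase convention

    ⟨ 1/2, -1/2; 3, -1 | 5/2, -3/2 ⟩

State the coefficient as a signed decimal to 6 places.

j₁+j₂−J=1  J+j₁−j₂=0  J−j₁+j₂=5  j₁+j₂+J+1=7
(j₁±m₁, j₂±m₂, J±M) = (0,1,2,4,1,4)
P² = 1152/7
sum k=1..1:
  [1] −1/24 = -1/24
S = -1/24
C² = P²·S² = 2/7 ; C = -0.534522

-0.534522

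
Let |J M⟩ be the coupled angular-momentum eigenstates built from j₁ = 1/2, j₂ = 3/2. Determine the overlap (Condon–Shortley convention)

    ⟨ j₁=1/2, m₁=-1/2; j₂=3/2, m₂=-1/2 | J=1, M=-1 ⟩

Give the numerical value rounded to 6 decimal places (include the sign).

triangle: 1!·0!·2!/4! = 2/24
(j±m)!: 0!·1!·1!·2!·0!·2! = 4
prefactor² = (2J+1)·Δ·N² = 1
  k=1: −1/(1!·0!·0!·0!·0!·2!) = -1/2
Σ = -1/2  ⇒  CG² = 1·(-1/2)² = 1/4
CG = −√(1/4) = -0.500000

-0.500000  (= −√(1/4))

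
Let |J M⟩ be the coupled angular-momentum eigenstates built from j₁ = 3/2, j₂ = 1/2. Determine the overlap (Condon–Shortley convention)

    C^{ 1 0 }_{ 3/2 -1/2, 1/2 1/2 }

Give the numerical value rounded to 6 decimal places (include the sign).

√[3·1!2!0!/4! · 1!2!1!0!1!1!] = √(1/2)
  +(−1)^1/∏(1,0,1,0,1,0)! = -1  (running -1)
⟨..|..⟩ = √(1/2)·(-1) = -0.707107

−√(1/2) = -0.707107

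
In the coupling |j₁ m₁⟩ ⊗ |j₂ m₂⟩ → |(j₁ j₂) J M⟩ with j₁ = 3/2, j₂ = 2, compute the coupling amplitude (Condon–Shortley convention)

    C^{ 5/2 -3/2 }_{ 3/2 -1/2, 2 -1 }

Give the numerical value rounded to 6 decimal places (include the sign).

j₁+j₂−J=1  J+j₁−j₂=2  J−j₁+j₂=3  j₁+j₂+J+1=7
(j₁±m₁, j₂±m₂, J±M) = (1,2,1,3,1,4)
P² = 144/35
sum k=0..1:
  [0] +1/4 = 1/4
  [1] −1/6 = -1/6
S = 1/12
C² = P²·S² = 1/35 ; C = +0.169031

+0.169031  (= +√(1/35))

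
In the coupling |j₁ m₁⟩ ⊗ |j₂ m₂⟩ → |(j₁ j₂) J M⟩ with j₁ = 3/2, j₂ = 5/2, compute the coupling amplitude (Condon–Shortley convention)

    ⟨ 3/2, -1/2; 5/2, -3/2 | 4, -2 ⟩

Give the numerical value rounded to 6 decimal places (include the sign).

+0.731925

j₁+j₂−J=0  J+j₁−j₂=3  J−j₁+j₂=5  j₁+j₂+J+1=9
(j₁±m₁, j₂±m₂, J±M) = (1,2,1,4,2,6)
P² = 8640/7
sum k=0..0:
  [0] +1/48 = 1/48
S = 1/48
C² = P²·S² = 15/28 ; C = +0.731925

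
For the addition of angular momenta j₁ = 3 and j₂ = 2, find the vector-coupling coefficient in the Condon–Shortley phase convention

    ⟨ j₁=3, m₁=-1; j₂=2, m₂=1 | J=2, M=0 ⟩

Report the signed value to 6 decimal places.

triangle: 3!*3!*1!/8! = 36/40320
(j±m)!: 2!*4!*3!*1!*2!*2! = 1152
prefactor² = (2J+1)*Δ*N² = 36/7
  k=2: +1/(2!*1!*2!*1!*1!*0!) = 1/4
  k=3: −1/(3!*0!*1!*0!*2!*1!) = -1/12
Σ = 1/6  ⇒  CG² = 36/7*1/6² = 1/7
CG = +√(1/7) = +0.377964

+0.377964  (= +√(1/7))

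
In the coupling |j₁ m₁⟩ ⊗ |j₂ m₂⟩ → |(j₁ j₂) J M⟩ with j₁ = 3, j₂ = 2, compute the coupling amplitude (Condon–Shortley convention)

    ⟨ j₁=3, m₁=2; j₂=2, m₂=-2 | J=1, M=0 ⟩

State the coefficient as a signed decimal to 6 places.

triangle: 4!·2!·0!/7! = 48/5040
(j±m)!: 5!·1!·0!·4!·1!·1! = 2880
prefactor² = (2J+1)·Δ·N² = 576/7
  k=0: +1/(0!·4!·1!·0!·1!·0!) = 1/24
Σ = 1/24  ⇒  CG² = 576/7·1/24² = 1/7
CG = +√(1/7) = +0.377964

+√(1/7) ≈ +0.377964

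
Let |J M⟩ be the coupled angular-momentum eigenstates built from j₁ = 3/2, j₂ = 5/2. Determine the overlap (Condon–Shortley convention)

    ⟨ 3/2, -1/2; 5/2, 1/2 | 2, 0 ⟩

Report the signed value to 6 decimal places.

√[5·2!1!3!/7! · 1!2!3!2!2!2!] = √(8/7)
  +(−1)^1/∏(1,1,1,2,0,1)! = -1/2  (running -1/2)
  +(−1)^2/∏(2,0,0,1,1,2)! = 1/4  (running -1/4)
⟨..|..⟩ = √(8/7)·(-1/4) = -0.267261

-0.267261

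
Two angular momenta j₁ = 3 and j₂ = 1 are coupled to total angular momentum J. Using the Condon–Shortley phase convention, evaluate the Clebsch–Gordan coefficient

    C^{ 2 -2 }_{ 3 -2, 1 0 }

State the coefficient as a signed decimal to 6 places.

-0.487950

√[5·2!4!0!/7! · 1!5!1!1!0!4!] = √(960/7)
  +(−1)^1/∏(1,1,4,0,0,0)! = -1/24  (running -1/24)
⟨..|..⟩ = √(960/7)·(-1/24) = -0.487950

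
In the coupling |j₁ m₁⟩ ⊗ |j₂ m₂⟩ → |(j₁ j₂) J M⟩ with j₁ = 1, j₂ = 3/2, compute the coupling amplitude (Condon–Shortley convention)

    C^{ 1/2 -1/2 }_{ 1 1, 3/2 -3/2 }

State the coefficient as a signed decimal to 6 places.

+√(1/2) ≈ +0.707107

j₁+j₂−J=2  J+j₁−j₂=0  J−j₁+j₂=1  j₁+j₂+J+1=4
(j₁±m₁, j₂±m₂, J±M) = (2,0,0,3,0,1)
P² = 2
sum k=0..0:
  [0] +1/2 = 1/2
S = 1/2
C² = P²·S² = 1/2 ; C = +0.707107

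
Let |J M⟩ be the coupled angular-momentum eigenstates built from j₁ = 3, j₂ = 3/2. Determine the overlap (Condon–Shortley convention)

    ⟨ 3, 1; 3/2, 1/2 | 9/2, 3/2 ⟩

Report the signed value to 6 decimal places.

+0.731925

triangle: 0!·6!·3!/10! = 4320/3628800
(j±m)!: 4!·2!·2!·1!·6!·3! = 414720
prefactor² = (2J+1)·Δ·N² = 34560/7
  k=0: +1/(0!·0!·2!·2!·4!·1!) = 1/96
Σ = 1/96  ⇒  CG² = 34560/7·1/96² = 15/28
CG = +√(15/28) = +0.731925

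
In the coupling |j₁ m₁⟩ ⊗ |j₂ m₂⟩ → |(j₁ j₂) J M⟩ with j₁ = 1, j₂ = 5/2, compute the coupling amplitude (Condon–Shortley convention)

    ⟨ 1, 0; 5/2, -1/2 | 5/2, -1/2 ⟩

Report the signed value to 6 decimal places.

triangle: 1!×1!×4!/7! = 24/5040
(j±m)!: 1!×1!×2!×3!×2!×3! = 144
prefactor² = (2J+1)×Δ×N² = 144/35
  k=0: +1/(0!×1!×1!×2!×0!×2!) = 1/4
  k=1: −1/(1!×0!×0!×1!×1!×3!) = -1/6
Σ = 1/12  ⇒  CG² = 144/35×1/12² = 1/35
CG = +√(1/35) = +0.169031

+√(1/35) = +0.169031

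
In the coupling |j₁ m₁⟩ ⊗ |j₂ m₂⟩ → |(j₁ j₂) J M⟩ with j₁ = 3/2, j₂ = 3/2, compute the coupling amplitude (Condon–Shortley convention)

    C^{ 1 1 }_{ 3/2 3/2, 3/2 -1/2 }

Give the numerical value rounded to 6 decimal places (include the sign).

j₁+j₂−J=2  J+j₁−j₂=1  J−j₁+j₂=1  j₁+j₂+J+1=5
(j₁±m₁, j₂±m₂, J±M) = (3,0,1,2,2,0)
P² = 6/5
sum k=0..0:
  [0] +1/2 = 1/2
S = 1/2
C² = P²·S² = 3/10 ; C = +0.547723

+0.547723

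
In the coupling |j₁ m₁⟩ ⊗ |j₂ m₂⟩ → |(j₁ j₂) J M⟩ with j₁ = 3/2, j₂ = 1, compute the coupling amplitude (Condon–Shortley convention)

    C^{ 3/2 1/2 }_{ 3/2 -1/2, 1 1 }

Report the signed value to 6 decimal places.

-0.730297  (= −√(8/15))

j₁+j₂−J=1  J+j₁−j₂=2  J−j₁+j₂=1  j₁+j₂+J+1=5
(j₁±m₁, j₂±m₂, J±M) = (1,2,2,0,2,1)
P² = 8/15
sum k=1..1:
  [1] −1/1 = -1
S = -1
C² = P²·S² = 8/15 ; C = -0.730297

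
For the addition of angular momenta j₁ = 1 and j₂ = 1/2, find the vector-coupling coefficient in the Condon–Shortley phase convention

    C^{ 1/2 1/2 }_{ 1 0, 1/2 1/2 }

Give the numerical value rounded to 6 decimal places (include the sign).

-0.577350  (= −√(1/3))

j₁+j₂−J=1  J+j₁−j₂=1  J−j₁+j₂=0  j₁+j₂+J+1=3
(j₁±m₁, j₂±m₂, J±M) = (1,1,1,0,1,0)
P² = 1/3
sum k=1..1:
  [1] −1/1 = -1
S = -1
C² = P²·S² = 1/3 ; C = -0.577350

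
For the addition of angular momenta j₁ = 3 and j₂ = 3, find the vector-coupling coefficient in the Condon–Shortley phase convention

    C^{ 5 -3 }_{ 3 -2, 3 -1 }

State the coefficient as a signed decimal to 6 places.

triangle: 1!*5!*5!/12! = 14400/479001600
(j±m)!: 1!*5!*2!*4!*2!*8! = 464486400
prefactor² = (2J+1)*Δ*N² = 153600
  k=0: +1/(0!*1!*5!*2!*0!*3!) = 1/1440
  k=1: −1/(1!*0!*4!*1!*1!*4!) = -1/576
Σ = -1/960  ⇒  CG² = 153600*(-1/960)² = 1/6
CG = −√(1/6) = -0.408248

−√(1/6) = -0.408248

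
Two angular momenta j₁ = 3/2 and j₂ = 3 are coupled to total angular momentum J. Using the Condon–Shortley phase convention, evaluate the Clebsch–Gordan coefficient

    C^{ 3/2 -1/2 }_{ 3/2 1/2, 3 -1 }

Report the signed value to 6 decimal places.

triangle: 3!*0!*3!/7! = 36/5040
(j±m)!: 2!*1!*2!*4!*1!*2! = 192
prefactor² = (2J+1)*Δ*N² = 192/35
  k=1: −1/(1!*2!*0!*1!*0!*2!) = -1/4
Σ = -1/4  ⇒  CG² = 192/35*(-1/4)² = 12/35
CG = −√(12/35) = -0.585540

-0.585540  (= −√(12/35))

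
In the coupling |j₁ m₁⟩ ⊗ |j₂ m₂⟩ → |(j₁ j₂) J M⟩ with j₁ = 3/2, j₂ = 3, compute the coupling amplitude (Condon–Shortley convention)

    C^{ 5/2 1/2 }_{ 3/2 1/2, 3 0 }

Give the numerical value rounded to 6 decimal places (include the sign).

−√(6/35) ≈ -0.414039

√[6·2!1!4!/8! · 2!1!3!3!3!2!] = √(216/35)
  +(−1)^0/∏(0,2,1,3,0,1)! = 1/12  (running 1/12)
  +(−1)^1/∏(1,1,0,2,1,2)! = -1/4  (running -1/6)
⟨..|..⟩ = √(216/35)·(-1/6) = -0.414039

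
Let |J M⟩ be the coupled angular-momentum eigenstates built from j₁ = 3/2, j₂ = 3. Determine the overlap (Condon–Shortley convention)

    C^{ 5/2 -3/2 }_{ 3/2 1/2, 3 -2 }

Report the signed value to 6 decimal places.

+0.267261  (= +√(1/14))

j₁+j₂−J=2  J+j₁−j₂=1  J−j₁+j₂=4  j₁+j₂+J+1=8
(j₁±m₁, j₂±m₂, J±M) = (2,1,1,5,1,4)
P² = 288/7
sum k=0..1:
  [0] +1/12 = 1/12
  [1] −1/24 = -1/24
S = 1/24
C² = P²·S² = 1/14 ; C = +0.267261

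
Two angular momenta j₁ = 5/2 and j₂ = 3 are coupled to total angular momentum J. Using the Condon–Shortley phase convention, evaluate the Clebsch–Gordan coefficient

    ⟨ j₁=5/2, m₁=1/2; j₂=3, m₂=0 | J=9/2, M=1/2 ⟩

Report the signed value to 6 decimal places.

√[10·1!4!5!/11! · 3!2!3!3!5!4!] = √(69120/77)
  +(−1)^0/∏(0,1,2,3,2,2)! = 1/48  (running 1/48)
  +(−1)^1/∏(1,0,1,2,3,3)! = -1/72  (running 1/144)
⟨..|..⟩ = √(69120/77)·(1/144) = +0.208063

+0.208063  (= +√(10/231))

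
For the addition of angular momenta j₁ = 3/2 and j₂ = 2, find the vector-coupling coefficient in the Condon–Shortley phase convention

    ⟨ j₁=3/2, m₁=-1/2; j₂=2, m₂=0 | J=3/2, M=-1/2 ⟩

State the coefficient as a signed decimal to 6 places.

j₁+j₂−J=2  J+j₁−j₂=1  J−j₁+j₂=2  j₁+j₂+J+1=6
(j₁±m₁, j₂±m₂, J±M) = (1,2,2,2,1,2)
P² = 16/45
sum k=1..2:
  [1] −1/1 = -1
  [2] +1/4 = 1/4
S = -3/4
C² = P²·S² = 1/5 ; C = -0.447214

−√(1/5) ≈ -0.447214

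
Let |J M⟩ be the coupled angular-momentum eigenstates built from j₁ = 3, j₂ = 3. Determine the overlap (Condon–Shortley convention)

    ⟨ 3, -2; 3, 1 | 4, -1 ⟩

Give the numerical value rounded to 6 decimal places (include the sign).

√[9·2!4!4!/11! · 1!5!4!2!3!5!] = √(82944/77)
  +(−1)^1/∏(1,1,4,3,0,1)! = -1/144  (running -1/144)
  +(−1)^2/∏(2,0,3,2,1,2)! = 1/48  (running 1/72)
⟨..|..⟩ = √(82944/77)·(1/72) = +0.455842

+√(16/77) ≈ +0.455842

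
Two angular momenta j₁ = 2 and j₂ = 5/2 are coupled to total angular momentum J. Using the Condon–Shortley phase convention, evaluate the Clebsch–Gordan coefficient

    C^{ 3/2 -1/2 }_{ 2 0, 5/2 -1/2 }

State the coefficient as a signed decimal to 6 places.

−√(2/35) ≈ -0.239046

triangle: 3!×1!×2!/7! = 12/5040
(j±m)!: 2!×2!×2!×3!×1!×2! = 96
prefactor² = (2J+1)×Δ×N² = 32/35
  k=1: −1/(1!×2!×1!×1!×0!×1!) = -1/2
  k=2: +1/(2!×1!×0!×0!×1!×2!) = 1/4
Σ = -1/4  ⇒  CG² = 32/35×(-1/4)² = 2/35
CG = −√(2/35) = -0.239046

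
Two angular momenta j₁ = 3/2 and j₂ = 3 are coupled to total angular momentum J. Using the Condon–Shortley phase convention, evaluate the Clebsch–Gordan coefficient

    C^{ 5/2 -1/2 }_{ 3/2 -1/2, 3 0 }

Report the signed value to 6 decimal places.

-0.414039

j₁+j₂−J=2  J+j₁−j₂=1  J−j₁+j₂=4  j₁+j₂+J+1=8
(j₁±m₁, j₂±m₂, J±M) = (1,2,3,3,2,3)
P² = 216/35
sum k=1..2:
  [1] −1/4 = -1/4
  [2] +1/12 = 1/12
S = -1/6
C² = P²·S² = 6/35 ; C = -0.414039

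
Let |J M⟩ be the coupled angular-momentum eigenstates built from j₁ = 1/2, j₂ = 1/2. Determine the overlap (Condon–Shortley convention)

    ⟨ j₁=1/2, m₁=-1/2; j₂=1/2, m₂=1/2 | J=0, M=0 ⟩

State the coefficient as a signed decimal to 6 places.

−√(1/2) = -0.707107

√[1·1!0!0!/2! · 0!1!1!0!0!0!] = √(1/2)
  +(−1)^1/∏(1,0,0,0,0,0)! = -1  (running -1)
⟨..|..⟩ = √(1/2)·(-1) = -0.707107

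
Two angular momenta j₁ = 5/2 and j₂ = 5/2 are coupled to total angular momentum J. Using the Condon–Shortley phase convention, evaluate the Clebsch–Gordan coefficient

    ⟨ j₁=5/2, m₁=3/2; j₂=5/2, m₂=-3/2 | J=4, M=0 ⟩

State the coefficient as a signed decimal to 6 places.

+0.566947

j₁+j₂−J=1  J+j₁−j₂=4  J−j₁+j₂=4  j₁+j₂+J+1=10
(j₁±m₁, j₂±m₂, J±M) = (4,1,1,4,4,4)
P² = 82944/175
sum k=0..1:
  [0] +1/36 = 1/36
  [1] −1/576 = -1/576
S = 5/192
C² = P²·S² = 9/28 ; C = +0.566947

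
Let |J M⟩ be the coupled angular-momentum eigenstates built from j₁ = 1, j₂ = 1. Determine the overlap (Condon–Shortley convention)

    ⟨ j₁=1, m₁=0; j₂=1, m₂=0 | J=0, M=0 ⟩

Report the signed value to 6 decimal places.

-0.577350

j₁+j₂−J=2  J+j₁−j₂=0  J−j₁+j₂=0  j₁+j₂+J+1=3
(j₁±m₁, j₂±m₂, J±M) = (1,1,1,1,0,0)
P² = 1/3
sum k=1..1:
  [1] −1/1 = -1
S = -1
C² = P²·S² = 1/3 ; C = -0.577350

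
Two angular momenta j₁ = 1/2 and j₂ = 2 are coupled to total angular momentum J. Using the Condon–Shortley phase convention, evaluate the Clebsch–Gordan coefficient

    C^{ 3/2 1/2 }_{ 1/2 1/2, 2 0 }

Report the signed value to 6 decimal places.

√[4·1!0!3!/5! · 1!0!2!2!2!1!] = √(8/5)
  +(−1)^0/∏(0,1,0,2,0,1)! = 1/2  (running 1/2)
⟨..|..⟩ = √(8/5)·(1/2) = +0.632456

+√(2/5) = +0.632456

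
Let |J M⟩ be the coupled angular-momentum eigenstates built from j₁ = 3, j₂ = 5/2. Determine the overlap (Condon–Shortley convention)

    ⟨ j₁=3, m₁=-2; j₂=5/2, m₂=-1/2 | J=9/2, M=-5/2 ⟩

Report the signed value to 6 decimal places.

√[10·1!5!4!/11! · 1!5!2!3!2!7!] = √(115200/11)
  +(−1)^0/∏(0,1,5,2,0,2)! = 1/480  (running 1/480)
  +(−1)^1/∏(1,0,4,1,1,3)! = -1/144  (running -7/1440)
⟨..|..⟩ = √(115200/11)·(-7/1440) = -0.497468

-0.497468  (= −√(49/198))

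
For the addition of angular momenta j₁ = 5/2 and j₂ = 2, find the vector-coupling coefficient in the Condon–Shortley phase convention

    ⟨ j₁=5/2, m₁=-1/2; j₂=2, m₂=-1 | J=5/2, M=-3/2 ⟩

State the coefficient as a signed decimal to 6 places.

j₁+j₂−J=2  J+j₁−j₂=3  J−j₁+j₂=2  j₁+j₂+J+1=8
(j₁±m₁, j₂±m₂, J±M) = (2,3,1,3,1,4)
P² = 216/35
sum k=0..1:
  [0] +1/12 = 1/12
  [1] −1/4 = -1/4
S = -1/6
C² = P²·S² = 6/35 ; C = -0.414039

−√(6/35) ≈ -0.414039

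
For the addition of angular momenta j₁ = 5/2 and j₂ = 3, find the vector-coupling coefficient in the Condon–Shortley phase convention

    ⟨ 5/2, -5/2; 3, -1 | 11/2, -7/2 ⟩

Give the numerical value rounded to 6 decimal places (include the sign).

+√(3/11) ≈ +0.522233

triangle: 0!*5!*6!/12! = 86400/479001600
(j±m)!: 0!*5!*2!*4!*2!*9! = 4180377600
prefactor² = (2J+1)*Δ*N² = 99532800/11
  k=0: +1/(0!*0!*5!*2!*0!*4!) = 1/5760
Σ = 1/5760  ⇒  CG² = 99532800/11*1/5760² = 3/11
CG = +√(3/11) = +0.522233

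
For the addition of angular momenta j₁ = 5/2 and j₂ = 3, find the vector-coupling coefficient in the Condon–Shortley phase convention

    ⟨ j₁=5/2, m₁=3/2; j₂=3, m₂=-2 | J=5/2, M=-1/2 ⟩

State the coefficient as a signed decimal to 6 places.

√[6·3!2!3!/9! · 4!1!1!5!2!3!] = √(288/7)
  +(−1)^0/∏(0,3,1,1,1,2)! = 1/12  (running 1/12)
  +(−1)^1/∏(1,2,0,0,2,3)! = -1/24  (running 1/24)
⟨..|..⟩ = √(288/7)·(1/24) = +0.267261

+0.267261  (= +√(1/14))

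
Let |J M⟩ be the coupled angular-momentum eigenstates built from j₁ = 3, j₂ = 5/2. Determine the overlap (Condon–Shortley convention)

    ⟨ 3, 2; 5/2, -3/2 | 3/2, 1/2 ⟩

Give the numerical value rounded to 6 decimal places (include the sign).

√[4·4!2!1!/8! · 5!1!1!4!2!1!] = √(192/7)
  +(−1)^0/∏(0,4,1,1,1,0)! = 1/24  (running 1/24)
  +(−1)^1/∏(1,3,0,0,2,1)! = -1/12  (running -1/24)
⟨..|..⟩ = √(192/7)·(-1/24) = -0.218218

-0.218218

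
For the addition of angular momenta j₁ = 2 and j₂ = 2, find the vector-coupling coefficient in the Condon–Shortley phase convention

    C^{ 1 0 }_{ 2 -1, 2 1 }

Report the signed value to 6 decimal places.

+0.316228  (= +√(1/10))

triangle: 3!×1!×1!/6! = 6/720
(j±m)!: 1!×3!×3!×1!×1!×1! = 36
prefactor² = (2J+1)×Δ×N² = 9/10
  k=2: +1/(2!×1!×1!×1!×0!×0!) = 1/2
  k=3: −1/(3!×0!×0!×0!×1!×1!) = -1/6
Σ = 1/3  ⇒  CG² = 9/10×1/3² = 1/10
CG = +√(1/10) = +0.316228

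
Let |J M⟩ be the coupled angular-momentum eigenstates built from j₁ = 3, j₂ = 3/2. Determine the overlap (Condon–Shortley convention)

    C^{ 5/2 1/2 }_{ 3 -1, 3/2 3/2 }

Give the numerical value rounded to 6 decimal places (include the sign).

+√(27/70) = +0.621059

triangle: 2!*4!*1!/8! = 48/40320
(j±m)!: 2!*4!*3!*0!*3!*2! = 3456
prefactor² = (2J+1)*Δ*N² = 864/35
  k=2: +1/(2!*0!*2!*1!*2!*0!) = 1/8
Σ = 1/8  ⇒  CG² = 864/35*1/8² = 27/70
CG = +√(27/70) = +0.621059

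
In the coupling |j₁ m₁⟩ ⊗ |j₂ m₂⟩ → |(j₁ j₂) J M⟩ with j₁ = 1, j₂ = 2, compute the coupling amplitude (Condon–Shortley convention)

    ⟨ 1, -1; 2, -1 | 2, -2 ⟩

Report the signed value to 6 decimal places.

−√(1/3) ≈ -0.577350

j₁+j₂−J=1  J+j₁−j₂=1  J−j₁+j₂=3  j₁+j₂+J+1=6
(j₁±m₁, j₂±m₂, J±M) = (0,2,1,3,0,4)
P² = 12
sum k=1..1:
  [1] −1/6 = -1/6
S = -1/6
C² = P²·S² = 1/3 ; C = -0.577350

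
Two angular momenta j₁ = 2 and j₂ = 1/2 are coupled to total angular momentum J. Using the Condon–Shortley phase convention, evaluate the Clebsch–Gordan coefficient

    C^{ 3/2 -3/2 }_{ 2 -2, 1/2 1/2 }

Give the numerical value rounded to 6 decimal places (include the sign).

−√(4/5) ≈ -0.894427

√[4·1!3!0!/5! · 0!4!1!0!0!3!] = √(144/5)
  +(−1)^1/∏(1,0,3,0,0,0)! = -1/6  (running -1/6)
⟨..|..⟩ = √(144/5)·(-1/6) = -0.894427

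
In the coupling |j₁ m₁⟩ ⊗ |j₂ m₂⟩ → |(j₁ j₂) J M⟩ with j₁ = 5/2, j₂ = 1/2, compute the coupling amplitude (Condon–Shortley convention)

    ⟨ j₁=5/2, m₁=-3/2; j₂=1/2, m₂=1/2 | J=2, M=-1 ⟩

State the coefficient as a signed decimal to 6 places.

triangle: 1!*4!*0!/6! = 24/720
(j±m)!: 1!*4!*1!*0!*1!*3! = 144
prefactor² = (2J+1)*Δ*N² = 24
  k=1: −1/(1!*0!*3!*0!*1!*0!) = -1/6
Σ = -1/6  ⇒  CG² = 24*(-1/6)² = 2/3
CG = −√(2/3) = -0.816497

-0.816497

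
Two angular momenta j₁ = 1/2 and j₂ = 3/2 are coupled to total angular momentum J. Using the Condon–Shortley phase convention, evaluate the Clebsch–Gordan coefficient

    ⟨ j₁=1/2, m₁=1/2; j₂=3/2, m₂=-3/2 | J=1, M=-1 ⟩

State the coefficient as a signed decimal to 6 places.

+0.866025  (= +√(3/4))

j₁+j₂−J=1  J+j₁−j₂=0  J−j₁+j₂=2  j₁+j₂+J+1=4
(j₁±m₁, j₂±m₂, J±M) = (1,0,0,3,0,2)
P² = 3
sum k=0..0:
  [0] +1/2 = 1/2
S = 1/2
C² = P²·S² = 3/4 ; C = +0.866025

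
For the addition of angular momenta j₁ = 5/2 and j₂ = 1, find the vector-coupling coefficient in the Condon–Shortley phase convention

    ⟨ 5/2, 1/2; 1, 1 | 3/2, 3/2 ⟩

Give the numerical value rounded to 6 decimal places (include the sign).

√[4·2!3!0!/6! · 3!2!2!0!3!0!] = √(48/5)
  +(−1)^2/∏(2,0,0,0,3,0)! = 1/12  (running 1/12)
⟨..|..⟩ = √(48/5)·(1/12) = +0.258199

+√(1/15) ≈ +0.258199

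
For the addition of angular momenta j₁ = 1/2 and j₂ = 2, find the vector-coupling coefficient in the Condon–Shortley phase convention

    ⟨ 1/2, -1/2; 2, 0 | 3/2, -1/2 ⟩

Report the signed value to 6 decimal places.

-0.632456

triangle: 1!*0!*3!/5! = 6/120
(j±m)!: 0!*1!*2!*2!*1!*2! = 8
prefactor² = (2J+1)*Δ*N² = 8/5
  k=1: −1/(1!*0!*0!*1!*0!*2!) = -1/2
Σ = -1/2  ⇒  CG² = 8/5*(-1/2)² = 2/5
CG = −√(2/5) = -0.632456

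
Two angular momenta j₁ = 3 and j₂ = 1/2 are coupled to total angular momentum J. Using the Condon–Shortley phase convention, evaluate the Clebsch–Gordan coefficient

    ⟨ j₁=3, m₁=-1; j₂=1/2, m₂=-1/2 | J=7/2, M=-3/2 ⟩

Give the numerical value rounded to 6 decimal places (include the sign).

j₁+j₂−J=0  J+j₁−j₂=6  J−j₁+j₂=1  j₁+j₂+J+1=8
(j₁±m₁, j₂±m₂, J±M) = (2,4,0,1,2,5)
P² = 11520/7
sum k=0..0:
  [0] +1/48 = 1/48
S = 1/48
C² = P²·S² = 5/7 ; C = +0.845154

+0.845154  (= +√(5/7))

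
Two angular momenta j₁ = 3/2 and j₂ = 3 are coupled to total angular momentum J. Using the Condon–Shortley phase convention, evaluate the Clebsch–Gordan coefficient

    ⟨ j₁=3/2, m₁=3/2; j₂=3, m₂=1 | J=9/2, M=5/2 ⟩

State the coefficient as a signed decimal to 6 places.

√[10·0!3!6!/10! · 3!0!4!2!7!2!] = √(34560)
  +(−1)^0/∏(0,0,0,4,3,2)! = 1/288  (running 1/288)
⟨..|..⟩ = √(34560)·(1/288) = +0.645497

+√(5/12) = +0.645497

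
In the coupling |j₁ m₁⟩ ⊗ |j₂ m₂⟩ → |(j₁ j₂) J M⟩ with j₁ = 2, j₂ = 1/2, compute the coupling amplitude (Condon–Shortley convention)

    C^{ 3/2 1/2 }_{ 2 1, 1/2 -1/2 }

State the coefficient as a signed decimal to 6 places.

j₁+j₂−J=1  J+j₁−j₂=3  J−j₁+j₂=0  j₁+j₂+J+1=5
(j₁±m₁, j₂±m₂, J±M) = (3,1,0,1,2,1)
P² = 12/5
sum k=0..0:
  [0] +1/2 = 1/2
S = 1/2
C² = P²·S² = 3/5 ; C = +0.774597

+0.774597  (= +√(3/5))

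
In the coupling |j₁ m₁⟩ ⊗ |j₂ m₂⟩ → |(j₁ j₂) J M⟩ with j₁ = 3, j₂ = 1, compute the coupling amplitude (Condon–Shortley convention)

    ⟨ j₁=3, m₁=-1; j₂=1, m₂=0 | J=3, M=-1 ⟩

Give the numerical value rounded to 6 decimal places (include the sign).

−√(1/12) ≈ -0.288675

√[7·1!5!1!/8! · 2!4!1!1!2!4!] = √(48)
  +(−1)^0/∏(0,1,4,1,1,0)! = 1/24  (running 1/24)
  +(−1)^1/∏(1,0,3,0,2,1)! = -1/12  (running -1/24)
⟨..|..⟩ = √(48)·(-1/24) = -0.288675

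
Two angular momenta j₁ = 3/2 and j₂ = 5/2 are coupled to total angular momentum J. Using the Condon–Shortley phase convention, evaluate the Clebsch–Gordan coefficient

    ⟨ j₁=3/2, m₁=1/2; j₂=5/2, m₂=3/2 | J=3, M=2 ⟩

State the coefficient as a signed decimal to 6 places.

-0.288675  (= −√(1/12))

triangle: 1!·2!·4!/8! = 48/40320
(j±m)!: 2!·1!·4!·1!·5!·1! = 5760
prefactor² = (2J+1)·Δ·N² = 48
  k=0: +1/(0!·1!·1!·4!·1!·0!) = 1/24
  k=1: −1/(1!·0!·0!·3!·2!·1!) = -1/12
Σ = -1/24  ⇒  CG² = 48·(-1/24)² = 1/12
CG = −√(1/12) = -0.288675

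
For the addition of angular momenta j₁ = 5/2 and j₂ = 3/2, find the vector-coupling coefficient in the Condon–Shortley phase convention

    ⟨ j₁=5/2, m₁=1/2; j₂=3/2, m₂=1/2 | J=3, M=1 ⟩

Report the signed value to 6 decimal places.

triangle: 1!*4!*2!/8! = 48/40320
(j±m)!: 3!*2!*2!*1!*4!*2! = 1152
prefactor² = (2J+1)*Δ*N² = 48/5
  k=0: +1/(0!*1!*2!*2!*2!*0!) = 1/8
  k=1: −1/(1!*0!*1!*1!*3!*1!) = -1/6
Σ = -1/24  ⇒  CG² = 48/5*(-1/24)² = 1/60
CG = −√(1/60) = -0.129099

−√(1/60) = -0.129099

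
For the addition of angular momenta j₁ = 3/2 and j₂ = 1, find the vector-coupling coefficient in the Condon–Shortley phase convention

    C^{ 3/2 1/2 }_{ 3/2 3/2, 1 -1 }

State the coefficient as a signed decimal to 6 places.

+√(2/5) ≈ +0.632456

√[4·1!2!1!/5! · 3!0!0!2!2!1!] = √(8/5)
  +(−1)^0/∏(0,1,0,0,2,1)! = 1/2  (running 1/2)
⟨..|..⟩ = √(8/5)·(1/2) = +0.632456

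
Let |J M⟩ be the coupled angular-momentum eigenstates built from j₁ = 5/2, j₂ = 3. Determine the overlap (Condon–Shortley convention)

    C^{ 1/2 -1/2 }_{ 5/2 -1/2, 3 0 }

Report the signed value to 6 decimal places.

√[2·5!0!1!/7! · 2!3!3!3!0!1!] = √(144/7)
  +(−1)^3/∏(3,2,0,0,0,1)! = -1/12  (running -1/12)
⟨..|..⟩ = √(144/7)·(-1/12) = -0.377964

-0.377964  (= −√(1/7))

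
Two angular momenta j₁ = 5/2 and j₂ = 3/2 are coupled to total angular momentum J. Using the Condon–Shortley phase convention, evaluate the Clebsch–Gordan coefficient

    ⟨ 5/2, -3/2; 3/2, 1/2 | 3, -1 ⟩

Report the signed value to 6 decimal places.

-0.639010

√[7·1!4!2!/8! · 1!4!2!1!2!4!] = √(96/5)
  +(−1)^0/∏(0,1,4,2,0,0)! = 1/48  (running 1/48)
  +(−1)^1/∏(1,0,3,1,1,1)! = -1/6  (running -7/48)
⟨..|..⟩ = √(96/5)·(-7/48) = -0.639010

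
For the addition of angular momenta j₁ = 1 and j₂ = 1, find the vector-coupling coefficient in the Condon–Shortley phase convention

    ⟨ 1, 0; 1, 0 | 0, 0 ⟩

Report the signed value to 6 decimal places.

−√(1/3) = -0.577350

triangle: 2!*0!*0!/3! = 2/6
(j±m)!: 1!*1!*1!*1!*0!*0! = 1
prefactor² = (2J+1)*Δ*N² = 1/3
  k=1: −1/(1!*1!*0!*0!*0!*0!) = -1
Σ = -1  ⇒  CG² = 1/3*(-1)² = 1/3
CG = −√(1/3) = -0.577350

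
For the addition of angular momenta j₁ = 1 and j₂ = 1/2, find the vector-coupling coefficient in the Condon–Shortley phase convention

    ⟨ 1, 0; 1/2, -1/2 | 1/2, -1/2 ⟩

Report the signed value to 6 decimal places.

triangle: 1!·1!·0!/3! = 1/6
(j±m)!: 1!·1!·0!·1!·0!·1! = 1
prefactor² = (2J+1)·Δ·N² = 1/3
  k=0: +1/(0!·1!·1!·0!·0!·0!) = 1
Σ = 1  ⇒  CG² = 1/3·1² = 1/3
CG = +√(1/3) = +0.577350

+0.577350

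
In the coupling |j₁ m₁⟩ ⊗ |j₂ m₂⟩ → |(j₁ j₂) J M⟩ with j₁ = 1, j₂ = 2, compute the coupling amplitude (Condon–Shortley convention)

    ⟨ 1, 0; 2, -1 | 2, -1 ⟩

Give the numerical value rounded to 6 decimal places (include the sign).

+√(1/6) = +0.408248

triangle: 1!×1!×3!/6! = 6/720
(j±m)!: 1!×1!×1!×3!×1!×3! = 36
prefactor² = (2J+1)×Δ×N² = 3/2
  k=0: +1/(0!×1!×1!×1!×0!×2!) = 1/2
  k=1: −1/(1!×0!×0!×0!×1!×3!) = -1/6
Σ = 1/3  ⇒  CG² = 3/2×1/3² = 1/6
CG = +√(1/6) = +0.408248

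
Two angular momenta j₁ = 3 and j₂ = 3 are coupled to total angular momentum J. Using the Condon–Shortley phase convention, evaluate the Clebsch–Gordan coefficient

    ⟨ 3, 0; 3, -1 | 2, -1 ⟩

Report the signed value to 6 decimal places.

triangle: 4!·2!·2!/9! = 96/362880
(j±m)!: 3!·3!·2!·4!·1!·3! = 10368
prefactor² = (2J+1)·Δ·N² = 96/7
  k=1: −1/(1!·3!·2!·1!·0!·1!) = -1/12
  k=2: +1/(2!·2!·1!·0!·1!·2!) = 1/8
Σ = 1/24  ⇒  CG² = 96/7·1/24² = 1/42
CG = +√(1/42) = +0.154303

+√(1/42) = +0.154303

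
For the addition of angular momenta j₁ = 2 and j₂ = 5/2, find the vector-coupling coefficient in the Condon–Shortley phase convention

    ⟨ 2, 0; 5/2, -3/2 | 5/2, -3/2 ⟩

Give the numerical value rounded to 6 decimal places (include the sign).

−√(1/70) = -0.119523

triangle: 2!·2!·3!/8! = 24/40320
(j±m)!: 2!·2!·1!·4!·1!·4! = 2304
prefactor² = (2J+1)·Δ·N² = 288/35
  k=0: +1/(0!·2!·2!·1!·0!·2!) = 1/8
  k=1: −1/(1!·1!·1!·0!·1!·3!) = -1/6
Σ = -1/24  ⇒  CG² = 288/35·(-1/24)² = 1/70
CG = −√(1/70) = -0.119523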